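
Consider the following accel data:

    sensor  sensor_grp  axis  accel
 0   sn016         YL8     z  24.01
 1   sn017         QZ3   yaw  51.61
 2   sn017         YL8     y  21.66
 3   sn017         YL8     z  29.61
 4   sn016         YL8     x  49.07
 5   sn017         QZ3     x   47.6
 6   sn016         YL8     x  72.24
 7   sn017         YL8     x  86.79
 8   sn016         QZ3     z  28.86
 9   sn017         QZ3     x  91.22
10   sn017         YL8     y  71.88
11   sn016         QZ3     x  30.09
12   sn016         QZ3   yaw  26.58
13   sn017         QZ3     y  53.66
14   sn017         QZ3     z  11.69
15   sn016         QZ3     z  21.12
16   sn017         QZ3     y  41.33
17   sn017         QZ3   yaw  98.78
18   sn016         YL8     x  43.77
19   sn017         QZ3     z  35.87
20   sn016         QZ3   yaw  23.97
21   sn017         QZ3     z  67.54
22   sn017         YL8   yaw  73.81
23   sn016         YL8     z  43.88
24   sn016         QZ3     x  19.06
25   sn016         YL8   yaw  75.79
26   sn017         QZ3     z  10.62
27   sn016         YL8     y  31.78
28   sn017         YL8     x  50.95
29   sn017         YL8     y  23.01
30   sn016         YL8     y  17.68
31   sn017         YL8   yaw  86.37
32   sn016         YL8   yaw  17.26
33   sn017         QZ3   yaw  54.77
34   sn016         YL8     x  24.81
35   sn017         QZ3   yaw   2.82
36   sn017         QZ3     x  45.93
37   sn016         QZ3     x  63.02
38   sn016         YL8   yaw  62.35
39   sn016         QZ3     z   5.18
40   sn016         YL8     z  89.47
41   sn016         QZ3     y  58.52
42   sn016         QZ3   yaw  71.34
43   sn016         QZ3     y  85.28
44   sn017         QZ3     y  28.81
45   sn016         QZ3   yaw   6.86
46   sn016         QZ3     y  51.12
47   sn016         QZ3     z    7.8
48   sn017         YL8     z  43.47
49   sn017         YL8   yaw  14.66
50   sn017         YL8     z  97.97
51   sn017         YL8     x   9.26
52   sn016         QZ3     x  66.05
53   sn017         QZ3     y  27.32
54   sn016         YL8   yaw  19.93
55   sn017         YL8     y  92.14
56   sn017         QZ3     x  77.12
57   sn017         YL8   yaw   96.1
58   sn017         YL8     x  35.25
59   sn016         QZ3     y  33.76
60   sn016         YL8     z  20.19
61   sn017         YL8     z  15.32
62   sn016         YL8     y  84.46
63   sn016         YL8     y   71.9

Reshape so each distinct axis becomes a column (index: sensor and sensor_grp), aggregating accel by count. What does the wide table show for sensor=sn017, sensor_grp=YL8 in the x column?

Rows with sensor=sn017, sensor_grp=YL8 and axis=x: accel values are 86.79, 50.95, 9.26, 35.25.
4 rows match — count = 4.

4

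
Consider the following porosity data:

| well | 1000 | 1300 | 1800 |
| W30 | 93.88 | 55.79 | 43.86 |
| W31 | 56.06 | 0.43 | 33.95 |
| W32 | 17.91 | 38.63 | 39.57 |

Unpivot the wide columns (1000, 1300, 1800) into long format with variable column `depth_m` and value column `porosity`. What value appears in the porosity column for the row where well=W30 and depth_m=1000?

93.88

Unpivoting turns each (well, wide-column) pair into one long row.
The wide cell at row W30, column 1000 holds 93.88, so the long row (W30, 1000) has porosity=93.88.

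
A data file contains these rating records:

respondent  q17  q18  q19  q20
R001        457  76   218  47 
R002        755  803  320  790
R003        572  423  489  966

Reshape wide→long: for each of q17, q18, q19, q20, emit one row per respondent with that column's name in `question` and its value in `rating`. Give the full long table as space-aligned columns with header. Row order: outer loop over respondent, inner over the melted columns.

Each (respondent, column) pair becomes one row: 3 × 4 = 12 rows.
For example, (R001, q17) → rating=457.

respondent  question  rating
R001        q17       457   
R001        q18       76    
R001        q19       218   
R001        q20       47    
R002        q17       755   
R002        q18       803   
R002        q19       320   
R002        q20       790   
R003        q17       572   
R003        q18       423   
R003        q19       489   
R003        q20       966   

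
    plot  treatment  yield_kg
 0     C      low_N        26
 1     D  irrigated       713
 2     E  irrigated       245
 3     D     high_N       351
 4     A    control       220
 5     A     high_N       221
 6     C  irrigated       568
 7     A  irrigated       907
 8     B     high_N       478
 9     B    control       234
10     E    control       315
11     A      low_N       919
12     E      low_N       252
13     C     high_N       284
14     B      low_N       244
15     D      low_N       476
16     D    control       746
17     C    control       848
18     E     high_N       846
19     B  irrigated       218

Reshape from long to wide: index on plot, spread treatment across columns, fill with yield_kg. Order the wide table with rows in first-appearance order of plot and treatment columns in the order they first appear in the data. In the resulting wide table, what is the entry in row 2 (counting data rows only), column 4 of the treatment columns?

746

With rows in first-appearance order of plot, row 2 is plot=D. treatment columns in first-appearance order: low_N, irrigated, high_N, control; column 4 is control.
Long rows with plot=D, treatment=control: yield_kg = 746.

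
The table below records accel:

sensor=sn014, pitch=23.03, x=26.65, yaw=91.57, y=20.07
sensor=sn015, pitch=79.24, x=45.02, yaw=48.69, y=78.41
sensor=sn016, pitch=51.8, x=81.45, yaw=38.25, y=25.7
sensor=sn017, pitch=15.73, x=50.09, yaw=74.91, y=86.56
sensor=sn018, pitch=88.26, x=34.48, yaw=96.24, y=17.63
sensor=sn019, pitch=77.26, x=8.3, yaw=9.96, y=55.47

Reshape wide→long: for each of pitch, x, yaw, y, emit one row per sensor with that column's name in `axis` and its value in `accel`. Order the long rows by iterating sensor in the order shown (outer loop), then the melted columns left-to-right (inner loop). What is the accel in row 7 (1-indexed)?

48.69

24 rows total (6 × 4). Row 7: index ⌊(7-1)/4⌋ = 1 into sensor → sn015; (7-1) mod 4 = 2 into the melted columns → yaw.
So row 7 is (sn015, yaw, 48.69); accel = 48.69.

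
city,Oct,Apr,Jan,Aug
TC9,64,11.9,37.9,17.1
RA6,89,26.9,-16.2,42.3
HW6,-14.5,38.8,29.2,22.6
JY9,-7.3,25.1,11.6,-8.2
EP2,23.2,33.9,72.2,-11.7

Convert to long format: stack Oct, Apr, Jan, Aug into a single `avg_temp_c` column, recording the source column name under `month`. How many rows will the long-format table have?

20

5 city values × 4 melted columns = 20 rows.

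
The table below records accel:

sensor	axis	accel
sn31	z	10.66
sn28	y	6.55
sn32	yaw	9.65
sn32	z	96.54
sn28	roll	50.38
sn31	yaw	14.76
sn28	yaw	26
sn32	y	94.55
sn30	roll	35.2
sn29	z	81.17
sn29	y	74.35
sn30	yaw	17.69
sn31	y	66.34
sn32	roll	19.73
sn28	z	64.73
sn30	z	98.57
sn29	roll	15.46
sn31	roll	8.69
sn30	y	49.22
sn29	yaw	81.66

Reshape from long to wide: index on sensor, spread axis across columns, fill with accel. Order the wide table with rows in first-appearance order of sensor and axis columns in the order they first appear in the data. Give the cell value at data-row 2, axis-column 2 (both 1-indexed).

With rows in first-appearance order of sensor, row 2 is sensor=sn28. axis columns in first-appearance order: z, y, yaw, roll; column 2 is y.
Long rows with sensor=sn28, axis=y: accel = 6.55.

6.55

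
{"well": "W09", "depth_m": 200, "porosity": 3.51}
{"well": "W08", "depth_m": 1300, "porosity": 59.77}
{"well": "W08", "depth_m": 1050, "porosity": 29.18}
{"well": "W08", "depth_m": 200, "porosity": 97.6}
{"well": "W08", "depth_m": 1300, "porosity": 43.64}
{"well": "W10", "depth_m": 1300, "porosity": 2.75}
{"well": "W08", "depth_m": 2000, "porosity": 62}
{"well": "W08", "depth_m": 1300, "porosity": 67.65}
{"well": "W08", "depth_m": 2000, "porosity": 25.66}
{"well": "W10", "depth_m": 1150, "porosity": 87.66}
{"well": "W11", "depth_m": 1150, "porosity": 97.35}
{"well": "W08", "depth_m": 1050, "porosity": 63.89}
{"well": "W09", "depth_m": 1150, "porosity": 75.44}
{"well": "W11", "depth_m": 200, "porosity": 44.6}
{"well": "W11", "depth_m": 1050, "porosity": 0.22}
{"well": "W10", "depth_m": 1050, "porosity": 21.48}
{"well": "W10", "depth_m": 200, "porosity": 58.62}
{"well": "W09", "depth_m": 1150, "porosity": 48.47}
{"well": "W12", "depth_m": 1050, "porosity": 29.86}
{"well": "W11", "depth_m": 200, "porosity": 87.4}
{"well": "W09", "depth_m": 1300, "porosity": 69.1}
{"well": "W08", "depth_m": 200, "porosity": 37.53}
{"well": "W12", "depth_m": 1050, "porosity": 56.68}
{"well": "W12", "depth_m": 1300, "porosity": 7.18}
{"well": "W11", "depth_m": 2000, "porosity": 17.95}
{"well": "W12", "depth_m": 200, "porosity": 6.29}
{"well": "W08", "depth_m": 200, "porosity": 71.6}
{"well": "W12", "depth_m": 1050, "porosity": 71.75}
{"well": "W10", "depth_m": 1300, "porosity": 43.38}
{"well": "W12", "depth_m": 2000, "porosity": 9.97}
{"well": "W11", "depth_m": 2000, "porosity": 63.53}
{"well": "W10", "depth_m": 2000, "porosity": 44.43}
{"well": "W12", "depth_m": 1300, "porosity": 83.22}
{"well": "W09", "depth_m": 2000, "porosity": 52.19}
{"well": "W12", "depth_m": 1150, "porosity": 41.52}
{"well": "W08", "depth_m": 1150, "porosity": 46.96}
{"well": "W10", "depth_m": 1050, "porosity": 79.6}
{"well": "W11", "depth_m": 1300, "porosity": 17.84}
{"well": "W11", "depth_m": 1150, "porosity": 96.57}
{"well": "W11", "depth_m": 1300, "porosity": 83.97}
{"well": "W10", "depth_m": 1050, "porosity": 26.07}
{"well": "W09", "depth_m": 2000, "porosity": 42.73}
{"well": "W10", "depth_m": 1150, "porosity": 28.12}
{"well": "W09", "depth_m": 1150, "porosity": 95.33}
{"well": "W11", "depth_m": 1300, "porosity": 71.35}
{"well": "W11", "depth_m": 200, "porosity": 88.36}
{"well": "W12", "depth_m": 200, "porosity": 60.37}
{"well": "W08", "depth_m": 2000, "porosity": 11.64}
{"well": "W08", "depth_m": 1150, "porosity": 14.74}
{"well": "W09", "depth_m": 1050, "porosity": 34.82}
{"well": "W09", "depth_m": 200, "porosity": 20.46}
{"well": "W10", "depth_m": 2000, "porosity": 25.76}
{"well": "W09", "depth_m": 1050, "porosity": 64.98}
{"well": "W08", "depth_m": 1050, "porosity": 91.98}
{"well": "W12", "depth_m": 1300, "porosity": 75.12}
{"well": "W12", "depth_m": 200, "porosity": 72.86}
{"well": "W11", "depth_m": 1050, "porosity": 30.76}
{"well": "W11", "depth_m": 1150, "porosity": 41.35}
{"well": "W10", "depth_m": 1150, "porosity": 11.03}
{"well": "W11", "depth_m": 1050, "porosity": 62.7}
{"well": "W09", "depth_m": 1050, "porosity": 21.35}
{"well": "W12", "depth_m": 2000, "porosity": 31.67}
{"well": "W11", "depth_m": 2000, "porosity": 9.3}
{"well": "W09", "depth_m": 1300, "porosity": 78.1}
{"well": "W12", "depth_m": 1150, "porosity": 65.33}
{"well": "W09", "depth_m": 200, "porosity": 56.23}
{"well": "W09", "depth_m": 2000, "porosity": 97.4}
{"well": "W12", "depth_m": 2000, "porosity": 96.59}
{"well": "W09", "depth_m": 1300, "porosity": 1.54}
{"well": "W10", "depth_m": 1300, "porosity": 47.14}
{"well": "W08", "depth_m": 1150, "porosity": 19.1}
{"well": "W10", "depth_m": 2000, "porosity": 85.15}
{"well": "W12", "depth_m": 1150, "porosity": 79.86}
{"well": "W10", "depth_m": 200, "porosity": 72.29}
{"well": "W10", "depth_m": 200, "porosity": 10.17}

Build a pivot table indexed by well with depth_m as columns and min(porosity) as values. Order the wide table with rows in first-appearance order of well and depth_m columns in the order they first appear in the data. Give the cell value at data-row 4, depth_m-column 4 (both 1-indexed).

9.3

With rows in first-appearance order of well, row 4 is well=W11. depth_m columns in first-appearance order: 200, 1300, 1050, 2000, 1150; column 4 is 2000.
Long rows with well=W11, depth_m=2000: min(17.95, 63.53, 9.3) = 9.3.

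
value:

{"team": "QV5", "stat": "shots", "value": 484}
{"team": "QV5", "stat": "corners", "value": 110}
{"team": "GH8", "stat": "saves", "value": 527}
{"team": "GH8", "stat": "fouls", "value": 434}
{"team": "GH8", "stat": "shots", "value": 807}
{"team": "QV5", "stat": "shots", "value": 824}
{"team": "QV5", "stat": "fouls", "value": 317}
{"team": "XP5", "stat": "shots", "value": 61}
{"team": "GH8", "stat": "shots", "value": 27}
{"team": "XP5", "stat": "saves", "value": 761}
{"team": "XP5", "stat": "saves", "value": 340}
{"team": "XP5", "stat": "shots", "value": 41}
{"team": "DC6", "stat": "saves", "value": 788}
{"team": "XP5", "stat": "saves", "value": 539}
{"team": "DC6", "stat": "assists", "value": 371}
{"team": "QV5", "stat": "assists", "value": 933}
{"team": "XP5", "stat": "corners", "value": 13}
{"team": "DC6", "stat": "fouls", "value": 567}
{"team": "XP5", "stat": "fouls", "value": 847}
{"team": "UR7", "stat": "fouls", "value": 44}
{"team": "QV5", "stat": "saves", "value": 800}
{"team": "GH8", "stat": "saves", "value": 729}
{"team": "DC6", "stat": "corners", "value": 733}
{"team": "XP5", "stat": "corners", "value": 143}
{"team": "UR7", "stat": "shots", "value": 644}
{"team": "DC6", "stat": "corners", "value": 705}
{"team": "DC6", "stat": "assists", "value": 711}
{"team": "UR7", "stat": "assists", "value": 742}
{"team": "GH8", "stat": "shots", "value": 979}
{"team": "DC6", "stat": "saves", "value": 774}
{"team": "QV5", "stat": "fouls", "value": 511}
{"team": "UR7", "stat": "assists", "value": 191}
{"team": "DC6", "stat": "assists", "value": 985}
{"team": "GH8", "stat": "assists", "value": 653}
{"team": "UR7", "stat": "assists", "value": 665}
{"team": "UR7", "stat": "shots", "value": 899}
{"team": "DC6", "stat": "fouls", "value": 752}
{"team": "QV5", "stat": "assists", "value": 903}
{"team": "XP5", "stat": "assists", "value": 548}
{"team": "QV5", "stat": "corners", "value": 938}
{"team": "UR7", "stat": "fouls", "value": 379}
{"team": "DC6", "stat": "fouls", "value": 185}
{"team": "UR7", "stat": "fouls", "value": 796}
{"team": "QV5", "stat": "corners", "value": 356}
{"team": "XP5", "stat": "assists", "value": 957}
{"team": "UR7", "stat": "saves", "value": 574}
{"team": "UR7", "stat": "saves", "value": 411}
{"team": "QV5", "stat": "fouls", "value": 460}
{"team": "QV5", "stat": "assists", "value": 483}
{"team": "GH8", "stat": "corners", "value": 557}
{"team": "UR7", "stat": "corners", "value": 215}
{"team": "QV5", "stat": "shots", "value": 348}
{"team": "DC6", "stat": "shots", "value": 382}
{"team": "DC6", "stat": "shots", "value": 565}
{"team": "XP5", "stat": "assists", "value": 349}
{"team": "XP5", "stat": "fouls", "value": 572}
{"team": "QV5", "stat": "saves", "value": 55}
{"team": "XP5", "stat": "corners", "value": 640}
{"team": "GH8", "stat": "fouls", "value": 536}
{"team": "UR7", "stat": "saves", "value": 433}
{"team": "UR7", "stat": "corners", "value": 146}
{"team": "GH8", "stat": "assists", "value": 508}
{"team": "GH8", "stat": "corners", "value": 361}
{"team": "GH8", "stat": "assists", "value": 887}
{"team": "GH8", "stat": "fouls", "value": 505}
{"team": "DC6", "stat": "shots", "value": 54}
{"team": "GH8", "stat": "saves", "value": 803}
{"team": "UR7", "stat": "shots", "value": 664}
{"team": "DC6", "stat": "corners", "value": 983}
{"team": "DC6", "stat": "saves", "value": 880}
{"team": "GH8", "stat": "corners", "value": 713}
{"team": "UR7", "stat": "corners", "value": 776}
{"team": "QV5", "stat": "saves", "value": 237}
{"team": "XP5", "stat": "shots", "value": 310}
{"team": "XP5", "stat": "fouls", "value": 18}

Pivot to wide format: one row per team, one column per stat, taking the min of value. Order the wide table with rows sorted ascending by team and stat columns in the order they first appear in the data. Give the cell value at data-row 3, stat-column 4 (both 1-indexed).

With rows sorted ascending by team, row 3 is team=QV5. stat columns in first-appearance order: shots, corners, saves, fouls, assists; column 4 is fouls.
Long rows with team=QV5, stat=fouls: min(317, 511, 460) = 317.

317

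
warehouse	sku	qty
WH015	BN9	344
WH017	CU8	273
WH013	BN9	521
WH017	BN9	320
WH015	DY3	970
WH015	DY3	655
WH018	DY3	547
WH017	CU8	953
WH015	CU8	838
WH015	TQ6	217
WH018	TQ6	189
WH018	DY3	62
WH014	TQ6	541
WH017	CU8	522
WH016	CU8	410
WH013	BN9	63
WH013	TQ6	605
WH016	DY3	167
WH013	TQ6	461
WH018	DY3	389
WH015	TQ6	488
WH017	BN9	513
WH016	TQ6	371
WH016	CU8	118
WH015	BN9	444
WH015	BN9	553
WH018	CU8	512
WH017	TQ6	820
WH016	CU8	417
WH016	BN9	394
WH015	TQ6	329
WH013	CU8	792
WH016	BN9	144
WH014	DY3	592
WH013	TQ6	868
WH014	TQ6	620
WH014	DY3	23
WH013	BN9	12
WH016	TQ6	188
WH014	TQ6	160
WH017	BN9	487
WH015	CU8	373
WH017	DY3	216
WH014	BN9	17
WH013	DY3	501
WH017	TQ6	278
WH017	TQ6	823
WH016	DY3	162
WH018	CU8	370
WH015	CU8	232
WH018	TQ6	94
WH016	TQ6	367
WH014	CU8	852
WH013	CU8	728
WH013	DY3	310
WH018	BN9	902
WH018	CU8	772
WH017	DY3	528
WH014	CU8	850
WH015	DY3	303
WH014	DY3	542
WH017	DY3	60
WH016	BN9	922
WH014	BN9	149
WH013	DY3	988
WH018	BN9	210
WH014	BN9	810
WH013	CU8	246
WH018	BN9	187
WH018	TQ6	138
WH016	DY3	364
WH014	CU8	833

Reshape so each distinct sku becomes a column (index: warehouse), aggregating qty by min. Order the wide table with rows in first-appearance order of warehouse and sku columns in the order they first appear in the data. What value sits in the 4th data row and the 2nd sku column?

With rows in first-appearance order of warehouse, row 4 is warehouse=WH018. sku columns in first-appearance order: BN9, CU8, DY3, TQ6; column 2 is CU8.
Long rows with warehouse=WH018, sku=CU8: min(512, 370, 772) = 370.

370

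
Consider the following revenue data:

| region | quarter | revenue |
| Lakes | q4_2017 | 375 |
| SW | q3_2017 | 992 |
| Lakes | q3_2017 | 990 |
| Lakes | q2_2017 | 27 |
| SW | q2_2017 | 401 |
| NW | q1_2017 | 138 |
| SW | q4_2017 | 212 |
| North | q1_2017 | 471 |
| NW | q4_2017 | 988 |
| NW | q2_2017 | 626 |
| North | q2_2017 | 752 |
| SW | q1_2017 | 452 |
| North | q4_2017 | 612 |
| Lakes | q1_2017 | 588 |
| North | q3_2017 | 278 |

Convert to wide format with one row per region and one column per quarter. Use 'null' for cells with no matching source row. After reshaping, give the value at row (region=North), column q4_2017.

612

The long row with region=North, quarter=q4_2017 has revenue=612.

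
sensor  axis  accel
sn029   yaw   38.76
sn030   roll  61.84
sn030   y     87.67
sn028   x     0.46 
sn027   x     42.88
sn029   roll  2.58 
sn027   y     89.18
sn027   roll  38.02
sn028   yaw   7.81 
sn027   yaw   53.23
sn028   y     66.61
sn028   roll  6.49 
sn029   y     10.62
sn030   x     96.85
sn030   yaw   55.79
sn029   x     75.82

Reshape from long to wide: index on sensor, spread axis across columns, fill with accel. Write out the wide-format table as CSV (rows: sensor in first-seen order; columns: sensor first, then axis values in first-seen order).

Columns: sensor plus the 4 distinct axis values (yaw, roll, y, x).
For example, row sn029 column yaw takes accel=38.76 from the long row (sn029, yaw).

sensor,yaw,roll,y,x
sn029,38.76,2.58,10.62,75.82
sn030,55.79,61.84,87.67,96.85
sn028,7.81,6.49,66.61,0.46
sn027,53.23,38.02,89.18,42.88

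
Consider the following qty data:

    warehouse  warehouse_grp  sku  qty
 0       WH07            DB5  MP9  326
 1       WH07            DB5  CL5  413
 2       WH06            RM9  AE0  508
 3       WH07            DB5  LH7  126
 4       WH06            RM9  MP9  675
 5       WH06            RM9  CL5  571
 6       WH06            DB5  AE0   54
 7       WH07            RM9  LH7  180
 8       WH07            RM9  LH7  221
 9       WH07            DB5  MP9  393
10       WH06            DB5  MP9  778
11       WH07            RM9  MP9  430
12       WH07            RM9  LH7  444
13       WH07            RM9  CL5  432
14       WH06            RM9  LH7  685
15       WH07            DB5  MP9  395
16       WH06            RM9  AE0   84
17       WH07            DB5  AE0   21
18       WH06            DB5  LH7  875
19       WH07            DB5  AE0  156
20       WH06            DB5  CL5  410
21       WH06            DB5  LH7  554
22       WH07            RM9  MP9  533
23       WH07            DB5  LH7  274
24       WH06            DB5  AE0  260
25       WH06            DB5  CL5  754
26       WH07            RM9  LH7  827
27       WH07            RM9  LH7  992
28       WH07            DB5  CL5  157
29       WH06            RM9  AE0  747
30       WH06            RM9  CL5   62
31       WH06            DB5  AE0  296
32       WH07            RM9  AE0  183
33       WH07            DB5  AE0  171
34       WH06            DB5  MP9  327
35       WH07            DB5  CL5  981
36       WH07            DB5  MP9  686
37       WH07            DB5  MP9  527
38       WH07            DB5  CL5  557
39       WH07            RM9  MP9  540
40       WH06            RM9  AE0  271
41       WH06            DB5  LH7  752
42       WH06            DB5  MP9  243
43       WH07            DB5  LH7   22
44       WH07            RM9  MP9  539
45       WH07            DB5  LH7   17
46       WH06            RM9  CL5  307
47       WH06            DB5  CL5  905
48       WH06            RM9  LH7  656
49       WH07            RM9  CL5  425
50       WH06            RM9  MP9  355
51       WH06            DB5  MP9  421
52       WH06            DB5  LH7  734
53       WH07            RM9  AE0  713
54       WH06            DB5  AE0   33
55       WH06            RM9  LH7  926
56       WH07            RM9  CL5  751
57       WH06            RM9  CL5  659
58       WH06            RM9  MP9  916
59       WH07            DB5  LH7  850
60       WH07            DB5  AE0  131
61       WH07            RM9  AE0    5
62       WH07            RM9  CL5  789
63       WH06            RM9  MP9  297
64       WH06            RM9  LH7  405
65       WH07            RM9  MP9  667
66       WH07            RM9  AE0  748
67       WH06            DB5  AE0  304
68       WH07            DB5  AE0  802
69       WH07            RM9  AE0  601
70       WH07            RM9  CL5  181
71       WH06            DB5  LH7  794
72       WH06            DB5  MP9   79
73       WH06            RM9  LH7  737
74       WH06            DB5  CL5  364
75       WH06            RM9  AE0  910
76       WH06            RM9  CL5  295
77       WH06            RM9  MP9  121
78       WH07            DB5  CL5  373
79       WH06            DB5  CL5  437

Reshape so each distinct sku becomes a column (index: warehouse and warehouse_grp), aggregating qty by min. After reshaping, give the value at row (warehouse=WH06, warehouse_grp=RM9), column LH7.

Rows with warehouse=WH06, warehouse_grp=RM9 and sku=LH7: qty values are 685, 656, 926, 405, 737.
min(685, 656, 926, 405, 737) = 405.

405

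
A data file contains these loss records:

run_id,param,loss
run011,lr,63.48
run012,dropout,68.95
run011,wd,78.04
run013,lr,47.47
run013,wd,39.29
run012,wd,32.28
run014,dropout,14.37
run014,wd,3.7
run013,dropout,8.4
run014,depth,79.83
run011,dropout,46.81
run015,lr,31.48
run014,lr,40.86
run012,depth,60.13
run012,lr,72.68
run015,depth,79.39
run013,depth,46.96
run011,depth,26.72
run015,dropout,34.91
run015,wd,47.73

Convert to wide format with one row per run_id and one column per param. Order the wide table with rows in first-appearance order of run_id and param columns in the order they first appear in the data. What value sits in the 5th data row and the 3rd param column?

With rows in first-appearance order of run_id, row 5 is run_id=run015. param columns in first-appearance order: lr, dropout, wd, depth; column 3 is wd.
Long rows with run_id=run015, param=wd: loss = 47.73.

47.73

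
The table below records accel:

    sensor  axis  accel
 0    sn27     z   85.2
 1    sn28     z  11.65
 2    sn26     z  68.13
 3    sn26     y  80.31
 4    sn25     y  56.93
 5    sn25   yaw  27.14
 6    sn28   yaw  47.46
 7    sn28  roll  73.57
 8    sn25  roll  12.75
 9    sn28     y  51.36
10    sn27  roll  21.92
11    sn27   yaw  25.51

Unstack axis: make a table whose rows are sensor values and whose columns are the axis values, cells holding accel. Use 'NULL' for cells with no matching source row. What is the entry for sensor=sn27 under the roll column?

The long row with sensor=sn27, axis=roll has accel=21.92.

21.92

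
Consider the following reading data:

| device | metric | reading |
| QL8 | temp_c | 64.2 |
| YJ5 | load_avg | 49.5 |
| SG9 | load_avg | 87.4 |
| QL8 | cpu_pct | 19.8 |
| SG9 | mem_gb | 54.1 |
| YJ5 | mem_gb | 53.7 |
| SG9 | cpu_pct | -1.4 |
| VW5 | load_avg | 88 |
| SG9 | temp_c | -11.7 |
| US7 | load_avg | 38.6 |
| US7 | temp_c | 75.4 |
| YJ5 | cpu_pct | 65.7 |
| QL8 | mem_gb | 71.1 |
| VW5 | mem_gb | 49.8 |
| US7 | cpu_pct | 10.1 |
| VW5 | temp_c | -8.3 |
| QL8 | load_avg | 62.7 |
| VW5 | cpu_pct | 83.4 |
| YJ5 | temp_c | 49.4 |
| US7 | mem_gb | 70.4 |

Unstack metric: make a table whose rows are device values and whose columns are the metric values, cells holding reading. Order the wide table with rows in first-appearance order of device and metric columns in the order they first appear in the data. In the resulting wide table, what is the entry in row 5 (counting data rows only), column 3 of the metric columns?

10.1

With rows in first-appearance order of device, row 5 is device=US7. metric columns in first-appearance order: temp_c, load_avg, cpu_pct, mem_gb; column 3 is cpu_pct.
Long rows with device=US7, metric=cpu_pct: reading = 10.1.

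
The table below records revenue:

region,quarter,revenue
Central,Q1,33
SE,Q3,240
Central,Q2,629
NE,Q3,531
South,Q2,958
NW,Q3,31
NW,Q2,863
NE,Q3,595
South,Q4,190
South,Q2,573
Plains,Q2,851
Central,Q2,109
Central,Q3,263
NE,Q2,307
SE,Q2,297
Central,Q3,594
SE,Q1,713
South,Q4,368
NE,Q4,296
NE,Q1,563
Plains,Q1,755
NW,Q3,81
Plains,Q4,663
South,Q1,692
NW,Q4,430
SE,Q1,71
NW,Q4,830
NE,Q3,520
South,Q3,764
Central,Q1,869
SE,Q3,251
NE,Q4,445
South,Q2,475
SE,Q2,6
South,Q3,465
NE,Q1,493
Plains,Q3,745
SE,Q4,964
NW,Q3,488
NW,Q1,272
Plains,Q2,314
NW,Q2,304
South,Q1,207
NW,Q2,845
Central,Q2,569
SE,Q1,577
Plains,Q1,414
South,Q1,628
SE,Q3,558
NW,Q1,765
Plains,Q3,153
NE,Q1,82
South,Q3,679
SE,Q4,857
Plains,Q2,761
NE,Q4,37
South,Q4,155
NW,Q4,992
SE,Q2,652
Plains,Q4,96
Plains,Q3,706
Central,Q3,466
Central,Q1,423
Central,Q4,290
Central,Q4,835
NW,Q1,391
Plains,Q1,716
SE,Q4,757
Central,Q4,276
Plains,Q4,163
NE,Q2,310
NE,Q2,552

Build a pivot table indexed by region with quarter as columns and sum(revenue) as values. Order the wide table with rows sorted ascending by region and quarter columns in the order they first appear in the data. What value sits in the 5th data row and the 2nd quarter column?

1049

With rows sorted ascending by region, row 5 is region=SE. quarter columns in first-appearance order: Q1, Q3, Q2, Q4; column 2 is Q3.
Long rows with region=SE, quarter=Q3: 240 + 251 + 558 = 1049.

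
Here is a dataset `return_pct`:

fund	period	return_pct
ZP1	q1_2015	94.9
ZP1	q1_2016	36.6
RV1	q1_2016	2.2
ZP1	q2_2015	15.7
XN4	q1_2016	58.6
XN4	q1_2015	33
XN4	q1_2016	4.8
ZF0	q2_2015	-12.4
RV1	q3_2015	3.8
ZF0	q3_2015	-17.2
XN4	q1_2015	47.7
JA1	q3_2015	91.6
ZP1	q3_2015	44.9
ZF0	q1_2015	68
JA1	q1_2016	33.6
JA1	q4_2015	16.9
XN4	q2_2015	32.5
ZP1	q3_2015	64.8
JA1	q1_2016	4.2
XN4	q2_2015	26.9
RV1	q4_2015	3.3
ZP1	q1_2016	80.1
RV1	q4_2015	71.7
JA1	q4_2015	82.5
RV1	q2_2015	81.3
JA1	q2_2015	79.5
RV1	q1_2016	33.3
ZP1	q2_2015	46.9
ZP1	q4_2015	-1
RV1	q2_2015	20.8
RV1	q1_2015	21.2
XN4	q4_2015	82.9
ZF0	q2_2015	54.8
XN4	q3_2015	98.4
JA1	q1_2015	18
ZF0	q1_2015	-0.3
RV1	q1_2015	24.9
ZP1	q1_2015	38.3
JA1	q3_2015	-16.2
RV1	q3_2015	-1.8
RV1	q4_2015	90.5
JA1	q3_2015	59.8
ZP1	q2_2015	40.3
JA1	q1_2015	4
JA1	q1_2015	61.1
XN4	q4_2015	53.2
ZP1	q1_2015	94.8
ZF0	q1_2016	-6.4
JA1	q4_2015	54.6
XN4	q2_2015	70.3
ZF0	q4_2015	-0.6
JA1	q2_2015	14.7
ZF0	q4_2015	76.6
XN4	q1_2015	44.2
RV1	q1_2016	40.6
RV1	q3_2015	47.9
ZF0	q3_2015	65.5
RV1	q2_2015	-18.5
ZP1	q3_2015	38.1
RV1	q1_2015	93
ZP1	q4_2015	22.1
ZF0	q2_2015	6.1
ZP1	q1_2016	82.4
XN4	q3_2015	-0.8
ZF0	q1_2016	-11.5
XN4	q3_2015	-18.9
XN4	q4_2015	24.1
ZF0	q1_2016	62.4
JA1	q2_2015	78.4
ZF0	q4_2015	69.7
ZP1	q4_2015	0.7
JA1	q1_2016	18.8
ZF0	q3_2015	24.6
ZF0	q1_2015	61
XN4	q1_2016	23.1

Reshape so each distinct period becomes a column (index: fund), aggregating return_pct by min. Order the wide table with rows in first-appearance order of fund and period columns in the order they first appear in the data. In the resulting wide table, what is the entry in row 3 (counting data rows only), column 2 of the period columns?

4.8

With rows in first-appearance order of fund, row 3 is fund=XN4. period columns in first-appearance order: q1_2015, q1_2016, q2_2015, q3_2015, q4_2015; column 2 is q1_2016.
Long rows with fund=XN4, period=q1_2016: min(58.6, 4.8, 23.1) = 4.8.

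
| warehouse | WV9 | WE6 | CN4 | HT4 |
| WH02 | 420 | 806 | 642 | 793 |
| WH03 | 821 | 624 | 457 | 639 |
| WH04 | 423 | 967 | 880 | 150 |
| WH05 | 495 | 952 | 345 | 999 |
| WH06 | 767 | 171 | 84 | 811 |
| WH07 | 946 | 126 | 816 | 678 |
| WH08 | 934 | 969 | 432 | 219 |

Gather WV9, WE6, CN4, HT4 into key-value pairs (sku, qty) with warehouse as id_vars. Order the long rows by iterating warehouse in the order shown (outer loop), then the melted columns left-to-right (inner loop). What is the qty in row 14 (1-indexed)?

28 rows total (7 × 4). Row 14: index ⌊(14-1)/4⌋ = 3 into warehouse → WH05; (14-1) mod 4 = 1 into the melted columns → WE6.
So row 14 is (WH05, WE6, 952); qty = 952.

952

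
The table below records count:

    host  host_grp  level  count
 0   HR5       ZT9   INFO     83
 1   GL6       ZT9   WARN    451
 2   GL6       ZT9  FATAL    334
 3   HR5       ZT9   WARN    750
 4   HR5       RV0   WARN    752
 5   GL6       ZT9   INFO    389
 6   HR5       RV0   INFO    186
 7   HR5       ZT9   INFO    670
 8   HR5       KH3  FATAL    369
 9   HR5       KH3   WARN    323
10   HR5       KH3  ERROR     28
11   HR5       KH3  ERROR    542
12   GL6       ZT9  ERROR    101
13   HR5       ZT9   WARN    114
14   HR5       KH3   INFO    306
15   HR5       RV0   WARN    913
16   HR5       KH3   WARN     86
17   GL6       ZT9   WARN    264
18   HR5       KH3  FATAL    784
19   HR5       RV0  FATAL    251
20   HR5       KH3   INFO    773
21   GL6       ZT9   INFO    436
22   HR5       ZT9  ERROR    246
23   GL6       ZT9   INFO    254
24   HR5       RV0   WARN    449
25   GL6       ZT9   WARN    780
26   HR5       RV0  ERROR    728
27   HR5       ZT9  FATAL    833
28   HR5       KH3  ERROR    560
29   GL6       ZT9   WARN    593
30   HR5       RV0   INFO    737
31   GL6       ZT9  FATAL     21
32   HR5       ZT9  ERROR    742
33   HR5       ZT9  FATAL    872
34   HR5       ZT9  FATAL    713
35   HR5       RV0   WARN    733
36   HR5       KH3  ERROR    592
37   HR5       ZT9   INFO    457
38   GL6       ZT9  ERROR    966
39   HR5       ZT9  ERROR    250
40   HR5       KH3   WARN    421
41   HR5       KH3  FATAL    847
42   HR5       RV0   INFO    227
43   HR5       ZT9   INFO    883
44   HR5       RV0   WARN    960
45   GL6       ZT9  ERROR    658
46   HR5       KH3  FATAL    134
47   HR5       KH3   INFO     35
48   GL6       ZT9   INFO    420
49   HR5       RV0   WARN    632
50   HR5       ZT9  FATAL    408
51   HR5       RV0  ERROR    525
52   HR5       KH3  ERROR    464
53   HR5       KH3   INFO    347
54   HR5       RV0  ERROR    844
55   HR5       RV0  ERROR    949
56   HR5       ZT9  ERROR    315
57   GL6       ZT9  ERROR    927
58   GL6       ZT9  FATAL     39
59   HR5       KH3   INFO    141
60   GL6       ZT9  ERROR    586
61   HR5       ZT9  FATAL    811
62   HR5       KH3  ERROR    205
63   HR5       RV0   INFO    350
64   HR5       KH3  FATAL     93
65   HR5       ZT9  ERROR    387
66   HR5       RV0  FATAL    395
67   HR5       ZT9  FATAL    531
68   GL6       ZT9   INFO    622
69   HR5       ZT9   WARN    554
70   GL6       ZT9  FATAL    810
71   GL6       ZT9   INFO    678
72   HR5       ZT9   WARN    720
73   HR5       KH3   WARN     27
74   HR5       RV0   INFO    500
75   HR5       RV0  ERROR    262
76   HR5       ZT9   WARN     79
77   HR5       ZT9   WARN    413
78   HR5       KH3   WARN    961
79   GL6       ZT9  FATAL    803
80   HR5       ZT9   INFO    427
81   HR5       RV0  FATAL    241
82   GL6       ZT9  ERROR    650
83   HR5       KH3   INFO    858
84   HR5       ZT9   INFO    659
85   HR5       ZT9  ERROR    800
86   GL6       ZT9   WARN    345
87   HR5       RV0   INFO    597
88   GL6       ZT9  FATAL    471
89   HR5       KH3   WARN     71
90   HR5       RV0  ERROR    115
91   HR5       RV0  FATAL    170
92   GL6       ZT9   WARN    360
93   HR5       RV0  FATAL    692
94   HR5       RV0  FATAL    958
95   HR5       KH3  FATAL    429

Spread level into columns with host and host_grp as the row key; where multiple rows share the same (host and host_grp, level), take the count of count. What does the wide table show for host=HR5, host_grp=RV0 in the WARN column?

6

Rows with host=HR5, host_grp=RV0 and level=WARN: count values are 752, 913, 449, 733, 960, 632.
6 rows match — count = 6.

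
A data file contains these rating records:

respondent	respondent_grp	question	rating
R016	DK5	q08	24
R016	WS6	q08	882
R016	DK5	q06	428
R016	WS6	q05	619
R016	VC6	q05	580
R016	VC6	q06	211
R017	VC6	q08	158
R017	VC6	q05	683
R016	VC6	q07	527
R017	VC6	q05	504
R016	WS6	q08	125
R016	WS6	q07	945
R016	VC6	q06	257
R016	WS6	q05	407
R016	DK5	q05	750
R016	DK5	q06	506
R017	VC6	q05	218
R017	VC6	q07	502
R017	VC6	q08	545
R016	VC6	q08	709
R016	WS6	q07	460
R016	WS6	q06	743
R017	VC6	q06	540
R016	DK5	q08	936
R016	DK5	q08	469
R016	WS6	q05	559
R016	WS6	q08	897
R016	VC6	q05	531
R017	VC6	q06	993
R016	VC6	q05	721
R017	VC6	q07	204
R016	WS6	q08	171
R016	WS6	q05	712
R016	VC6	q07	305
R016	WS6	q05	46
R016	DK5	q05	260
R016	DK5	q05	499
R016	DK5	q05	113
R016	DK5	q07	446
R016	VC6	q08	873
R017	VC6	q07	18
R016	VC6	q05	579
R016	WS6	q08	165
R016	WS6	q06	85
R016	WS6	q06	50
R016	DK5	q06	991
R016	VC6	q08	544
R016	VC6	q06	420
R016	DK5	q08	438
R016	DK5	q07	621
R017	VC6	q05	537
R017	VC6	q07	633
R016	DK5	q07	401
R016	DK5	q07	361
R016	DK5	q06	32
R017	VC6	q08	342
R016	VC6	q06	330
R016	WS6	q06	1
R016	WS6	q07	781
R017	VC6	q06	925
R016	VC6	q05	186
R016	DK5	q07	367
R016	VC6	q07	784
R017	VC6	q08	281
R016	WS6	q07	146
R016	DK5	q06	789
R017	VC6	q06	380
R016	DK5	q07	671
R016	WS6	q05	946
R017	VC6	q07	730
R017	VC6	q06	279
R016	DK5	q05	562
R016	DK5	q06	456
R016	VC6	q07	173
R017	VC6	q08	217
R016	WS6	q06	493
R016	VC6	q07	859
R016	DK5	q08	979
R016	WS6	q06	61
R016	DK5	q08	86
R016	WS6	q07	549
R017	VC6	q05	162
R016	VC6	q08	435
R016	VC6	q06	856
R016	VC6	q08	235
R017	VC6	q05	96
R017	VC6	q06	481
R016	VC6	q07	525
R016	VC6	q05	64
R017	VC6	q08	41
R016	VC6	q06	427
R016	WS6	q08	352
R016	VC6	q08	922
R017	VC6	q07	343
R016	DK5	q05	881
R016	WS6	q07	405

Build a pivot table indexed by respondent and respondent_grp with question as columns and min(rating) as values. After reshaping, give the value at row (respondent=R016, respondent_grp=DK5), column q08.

Rows with respondent=R016, respondent_grp=DK5 and question=q08: rating values are 24, 936, 469, 438, 979, 86.
min(24, 936, 469, 438, 979, 86) = 24.

24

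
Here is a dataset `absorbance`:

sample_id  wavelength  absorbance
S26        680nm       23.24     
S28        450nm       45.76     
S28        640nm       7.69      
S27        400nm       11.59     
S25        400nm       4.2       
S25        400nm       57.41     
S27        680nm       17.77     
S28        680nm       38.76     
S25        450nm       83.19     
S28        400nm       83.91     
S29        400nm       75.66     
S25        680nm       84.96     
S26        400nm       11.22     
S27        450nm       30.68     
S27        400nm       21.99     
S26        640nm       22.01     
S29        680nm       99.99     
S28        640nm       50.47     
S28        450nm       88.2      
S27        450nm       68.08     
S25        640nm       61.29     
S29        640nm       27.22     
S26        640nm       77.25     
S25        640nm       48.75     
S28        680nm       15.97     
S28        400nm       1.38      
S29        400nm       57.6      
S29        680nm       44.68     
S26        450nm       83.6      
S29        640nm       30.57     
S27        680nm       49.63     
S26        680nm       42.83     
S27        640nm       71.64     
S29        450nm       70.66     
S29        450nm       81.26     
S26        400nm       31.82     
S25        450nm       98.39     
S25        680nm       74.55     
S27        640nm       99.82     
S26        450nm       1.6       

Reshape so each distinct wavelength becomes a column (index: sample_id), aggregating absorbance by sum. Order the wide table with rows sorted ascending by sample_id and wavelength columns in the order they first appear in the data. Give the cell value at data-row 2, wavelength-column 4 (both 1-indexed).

With rows sorted ascending by sample_id, row 2 is sample_id=S26. wavelength columns in first-appearance order: 680nm, 450nm, 640nm, 400nm; column 4 is 400nm.
Long rows with sample_id=S26, wavelength=400nm: 11.22 + 31.82 = 43.04.

43.04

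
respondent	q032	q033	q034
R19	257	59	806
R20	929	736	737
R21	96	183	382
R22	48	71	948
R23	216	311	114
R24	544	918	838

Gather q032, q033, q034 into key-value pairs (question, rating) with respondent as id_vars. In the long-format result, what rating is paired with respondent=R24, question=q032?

544

Unpivoting turns each (respondent, wide-column) pair into one long row.
The wide cell at row R24, column q032 holds 544, so the long row (R24, q032) has rating=544.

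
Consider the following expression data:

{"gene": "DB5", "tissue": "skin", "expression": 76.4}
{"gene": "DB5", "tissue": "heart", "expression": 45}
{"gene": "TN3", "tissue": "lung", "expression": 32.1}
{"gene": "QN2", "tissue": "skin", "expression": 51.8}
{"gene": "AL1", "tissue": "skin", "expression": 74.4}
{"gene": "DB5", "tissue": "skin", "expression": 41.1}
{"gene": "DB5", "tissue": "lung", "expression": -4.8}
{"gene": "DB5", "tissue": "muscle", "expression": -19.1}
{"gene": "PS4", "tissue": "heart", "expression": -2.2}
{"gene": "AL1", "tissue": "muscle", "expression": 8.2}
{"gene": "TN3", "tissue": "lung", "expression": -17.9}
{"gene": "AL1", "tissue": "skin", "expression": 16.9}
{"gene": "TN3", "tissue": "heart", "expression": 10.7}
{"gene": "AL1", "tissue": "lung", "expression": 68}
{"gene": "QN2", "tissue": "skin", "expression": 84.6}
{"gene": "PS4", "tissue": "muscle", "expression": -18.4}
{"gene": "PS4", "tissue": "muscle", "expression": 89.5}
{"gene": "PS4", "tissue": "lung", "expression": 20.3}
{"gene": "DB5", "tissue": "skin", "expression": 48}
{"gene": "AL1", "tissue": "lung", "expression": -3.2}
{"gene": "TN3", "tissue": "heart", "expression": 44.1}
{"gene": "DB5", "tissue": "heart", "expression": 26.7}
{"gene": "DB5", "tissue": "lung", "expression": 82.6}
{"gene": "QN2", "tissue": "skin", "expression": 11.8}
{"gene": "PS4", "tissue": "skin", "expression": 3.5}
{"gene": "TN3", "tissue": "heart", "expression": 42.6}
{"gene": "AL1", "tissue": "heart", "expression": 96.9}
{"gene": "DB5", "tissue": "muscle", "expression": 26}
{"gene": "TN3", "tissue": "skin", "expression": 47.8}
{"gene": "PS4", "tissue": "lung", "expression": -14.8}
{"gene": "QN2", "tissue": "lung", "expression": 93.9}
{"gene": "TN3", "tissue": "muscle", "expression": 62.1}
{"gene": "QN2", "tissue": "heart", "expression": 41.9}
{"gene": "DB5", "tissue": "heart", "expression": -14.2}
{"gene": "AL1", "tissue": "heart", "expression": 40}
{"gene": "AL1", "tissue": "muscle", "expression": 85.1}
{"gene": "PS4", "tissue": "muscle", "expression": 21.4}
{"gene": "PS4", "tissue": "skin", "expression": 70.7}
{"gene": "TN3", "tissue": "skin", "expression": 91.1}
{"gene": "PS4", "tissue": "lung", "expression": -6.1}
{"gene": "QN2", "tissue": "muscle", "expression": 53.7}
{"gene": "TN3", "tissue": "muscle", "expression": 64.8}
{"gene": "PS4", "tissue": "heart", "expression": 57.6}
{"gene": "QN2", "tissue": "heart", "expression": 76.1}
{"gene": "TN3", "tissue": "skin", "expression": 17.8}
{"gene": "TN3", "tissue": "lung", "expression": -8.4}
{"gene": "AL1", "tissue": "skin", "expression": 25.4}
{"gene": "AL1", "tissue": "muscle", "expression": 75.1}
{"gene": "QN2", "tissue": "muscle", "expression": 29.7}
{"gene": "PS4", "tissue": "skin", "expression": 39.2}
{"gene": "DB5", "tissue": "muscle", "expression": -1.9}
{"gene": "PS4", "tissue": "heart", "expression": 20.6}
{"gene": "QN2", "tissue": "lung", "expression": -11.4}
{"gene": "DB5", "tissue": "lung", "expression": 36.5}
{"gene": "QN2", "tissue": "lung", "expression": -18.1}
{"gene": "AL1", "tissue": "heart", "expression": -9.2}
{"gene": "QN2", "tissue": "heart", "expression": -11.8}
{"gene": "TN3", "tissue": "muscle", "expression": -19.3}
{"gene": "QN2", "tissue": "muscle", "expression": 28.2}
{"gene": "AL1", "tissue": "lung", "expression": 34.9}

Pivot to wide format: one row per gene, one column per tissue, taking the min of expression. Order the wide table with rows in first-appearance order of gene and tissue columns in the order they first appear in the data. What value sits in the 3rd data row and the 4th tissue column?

With rows in first-appearance order of gene, row 3 is gene=QN2. tissue columns in first-appearance order: skin, heart, lung, muscle; column 4 is muscle.
Long rows with gene=QN2, tissue=muscle: min(53.7, 29.7, 28.2) = 28.2.

28.2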